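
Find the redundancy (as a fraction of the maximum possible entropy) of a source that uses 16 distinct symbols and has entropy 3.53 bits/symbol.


H_max = log2(K) = log2(16) = 4.0 bits/symbol. Redundancy = 1 - H/H_max = 1 - 3.53/4.0 = 1 - 0.8825 = 0.1175

0.1175


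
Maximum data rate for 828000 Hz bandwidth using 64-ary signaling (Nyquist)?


Rate = 2 * B * log2(M) = 2 * 828000 * 6.0 = 9936000.0

9936000.0 bps


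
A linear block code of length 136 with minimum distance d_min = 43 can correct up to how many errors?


Correction capability = floor((d-1)/2) = floor((43-1)/2) = 21

21 errors


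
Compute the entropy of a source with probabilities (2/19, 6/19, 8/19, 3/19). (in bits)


H = -sum(p_i * log2(p_i)). Terms: -(2/19)*log2(2/19) = 0.341887; -(6/19)*log2(6/19) = 0.525147; -(8/19)*log2(8/19) = 0.525443; -(3/19)*log2(3/19) = 0.420468. H = 0.341887 + 0.525147 + 0.525443 + 0.420468 = 1.8129

1.8129 bits


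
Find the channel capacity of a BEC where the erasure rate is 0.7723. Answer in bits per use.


C = 1 - epsilon = 1 - 0.7723 = 0.2277

0.2277 bits


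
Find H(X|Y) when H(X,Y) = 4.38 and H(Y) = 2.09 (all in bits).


H(X|Y) = H(X,Y) - H(Y) = 4.38 - 2.09 = 2.29

2.29 bits


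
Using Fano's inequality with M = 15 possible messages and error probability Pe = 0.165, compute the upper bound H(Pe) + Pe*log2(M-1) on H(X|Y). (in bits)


H(Pe) = -Pe*log2(Pe) - (1-Pe)*log2(1-Pe) = -0.165*log2(0.165) - 0.835*log2(0.835) = 0.428911 + 0.217227 = 0.6461. Pe*log2(M-1) = 0.165*log2(14) = 0.628214. Bound = H(Pe) + Pe*log2(M-1) = 0.428911 + 0.217227 + 0.628214 = 1.2744

1.2744 bits


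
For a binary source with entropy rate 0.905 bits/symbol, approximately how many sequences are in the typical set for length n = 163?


log2|A_typical| = nH = 163 * 0.905 = 147.515, so |A_typical| ~ 2^147.515 = 2.549e+44

2.549e+44


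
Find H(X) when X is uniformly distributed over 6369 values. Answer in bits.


H = log2(n) = log2(6369) = 12.6369

12.6369 bits


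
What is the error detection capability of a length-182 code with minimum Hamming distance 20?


Detection capability = d_min - 1 = 20 - 1 = 19

19 errors


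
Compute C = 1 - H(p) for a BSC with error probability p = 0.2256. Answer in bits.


H(p) = -p*log2(p) - (1-p)*log2(1-p) = -0.2256*log2(0.2256) - 0.7744*log2(0.7744) = 0.484625 + 0.285637 = 0.7703. C = 1 - H(p) = 1 - 0.7703 = 0.2297

0.2297 bits


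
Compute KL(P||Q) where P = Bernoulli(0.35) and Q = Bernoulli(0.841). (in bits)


KL = p*log2(p/q) + (1-p)*log2((1-p)/(1-q)) = 0.35*log2(0.35/0.841) + 0.65*log2(0.65/0.159) = 0.8778

0.8778 bits


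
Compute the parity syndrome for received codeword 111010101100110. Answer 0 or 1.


Syndrome = XOR of all bits = 1 XOR 1 XOR 1 XOR 0 XOR 1 XOR 0 XOR 1 XOR 0 XOR 1 XOR 1 XOR 0 XOR 0 XOR 1 XOR 1 XOR 0 = 1

1


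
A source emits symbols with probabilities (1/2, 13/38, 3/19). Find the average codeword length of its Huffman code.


Huffman construction (repeatedly merge the two least-probable nodes; each merge adds 1 bit to every symbol beneath it): 3/19 + 13/38 = 1/2; 1/2 + 1/2 = 1. Resulting codeword lengths (in the order the probabilities were given): (1, 2, 2). L_avg = sum(p_i * l_i) = 1/2*1 + 13/38*2 + 3/19*2 = 3/2 = 1.5

1.5 bits


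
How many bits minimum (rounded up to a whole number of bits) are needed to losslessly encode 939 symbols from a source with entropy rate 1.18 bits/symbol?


Minimum bits >= n * H = 939 * 1.18 = 1108.02, rounded up to a whole number of bits = 1109

1109 bits


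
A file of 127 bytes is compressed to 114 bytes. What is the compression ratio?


Ratio = original / compressed = 127 / 114 = 1.114

1.114


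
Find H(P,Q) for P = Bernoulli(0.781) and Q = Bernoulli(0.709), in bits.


H(P,Q) = -p*log2(q) - (1-p)*log2(1-q). -0.781*log2(0.709) = 0.387487; -0.219*log2(0.291) = 0.390019. H(P,Q) = 0.387487 + 0.390019 = 0.7775

0.7775 bits


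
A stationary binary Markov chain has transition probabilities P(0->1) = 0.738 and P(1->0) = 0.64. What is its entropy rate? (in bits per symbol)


Stationary distribution: pi_0 = p10/(p01+p10) = 0.4644, pi_1 = 0.5356. Entropy rate H' = pi_0*H(p01) + pi_1*H(p10) = 0.4644*0.8297 + 0.5356*0.9427 = 0.8902

0.8902 bits/symbol


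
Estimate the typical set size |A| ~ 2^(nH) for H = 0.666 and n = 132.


log2|A_typical| = nH = 132 * 0.666 = 87.912, so |A_typical| ~ 2^87.912 = 2.912e+26

2.912e+26


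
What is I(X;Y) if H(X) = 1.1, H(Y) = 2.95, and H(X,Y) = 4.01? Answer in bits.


I(X;Y) = H(X) + H(Y) - H(X,Y) = 1.1 + 2.95 - 4.01 = 0.04

0.04 bits


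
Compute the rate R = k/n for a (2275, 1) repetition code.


Rate = k/n = 1/2275

1/2275


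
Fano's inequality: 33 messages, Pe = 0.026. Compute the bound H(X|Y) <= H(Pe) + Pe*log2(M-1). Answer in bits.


H(Pe) = -Pe*log2(Pe) - (1-Pe)*log2(1-Pe) = -0.026*log2(0.026) - 0.974*log2(0.974) = 0.136899 + 0.037018 = 0.1739. Pe*log2(M-1) = 0.026*log2(32) = 0.130000. Bound = H(Pe) + Pe*log2(M-1) = 0.136899 + 0.037018 + 0.130000 = 0.3039

0.3039 bits


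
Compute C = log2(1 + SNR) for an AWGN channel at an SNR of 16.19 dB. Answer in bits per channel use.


SNR_linear = 10^(16.19/10) = 41.5911; C = log2(1 + SNR_linear) = log2(1 + 41.5911) = 5.4125

5.4125 bits/channel use


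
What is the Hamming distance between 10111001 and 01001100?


Count differing positions: ^ ^ ^ ^ . ^ . ^ = 6 differences

6


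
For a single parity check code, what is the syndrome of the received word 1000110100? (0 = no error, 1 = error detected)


Syndrome = XOR of all bits = 1 XOR 0 XOR 0 XOR 0 XOR 1 XOR 1 XOR 0 XOR 1 XOR 0 XOR 0 = 0

0


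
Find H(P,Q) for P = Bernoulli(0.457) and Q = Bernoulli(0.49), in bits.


H(P,Q) = -p*log2(q) - (1-p)*log2(1-q). -0.457*log2(0.49) = 0.470320; -0.543*log2(0.51) = 0.527487. H(P,Q) = 0.470320 + 0.527487 = 0.9978

0.9978 bits


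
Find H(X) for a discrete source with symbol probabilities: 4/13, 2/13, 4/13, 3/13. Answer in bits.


H = -sum(p_i * log2(p_i)). Terms: -(4/13)*log2(4/13) = 0.523212; -(2/13)*log2(2/13) = 0.415452; -(4/13)*log2(4/13) = 0.523212; -(3/13)*log2(3/13) = 0.488187. H = 0.523212 + 0.415452 + 0.523212 + 0.488187 = 1.9501

1.9501 bits


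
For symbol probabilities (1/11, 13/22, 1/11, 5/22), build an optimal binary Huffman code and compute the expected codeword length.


Huffman construction (repeatedly merge the two least-probable nodes; each merge adds 1 bit to every symbol beneath it): 1/11 + 1/11 = 2/11; 2/11 + 5/22 = 9/22; 9/22 + 13/22 = 1. Resulting codeword lengths (in the order the probabilities were given): (3, 1, 3, 2). L_avg = sum(p_i * l_i) = 1/11*3 + 13/22*1 + 1/11*3 + 5/22*2 = 35/22 = 1.5909

1.5909 bits


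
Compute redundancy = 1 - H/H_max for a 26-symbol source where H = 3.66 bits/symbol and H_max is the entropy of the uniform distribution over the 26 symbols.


H_max = log2(K) = log2(26) = 4.7004 bits/symbol. Redundancy = 1 - H/H_max = 1 - 3.66/4.7004 = 1 - 0.7787 = 0.2213

0.2213


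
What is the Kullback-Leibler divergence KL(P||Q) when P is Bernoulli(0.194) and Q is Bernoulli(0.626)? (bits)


KL = p*log2(p/q) + (1-p)*log2((1-p)/(1-q)) = 0.194*log2(0.194/0.626) + 0.806*log2(0.806/0.374) = 0.565

0.565 bits


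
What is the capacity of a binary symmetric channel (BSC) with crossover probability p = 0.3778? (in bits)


H(p) = -p*log2(p) - (1-p)*log2(1-p) = -0.3778*log2(0.3778) - 0.6222*log2(0.6222) = 0.530547 + 0.425927 = 0.9565. C = 1 - H(p) = 1 - 0.9565 = 0.0435

0.0435 bits


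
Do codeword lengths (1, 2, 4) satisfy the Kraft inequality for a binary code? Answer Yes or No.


Kraft sum = sum(2^(-l_i)) = 0.8125, need <= 1. Result: satisfied (a binary prefix-free code with these lengths exists)

Yes


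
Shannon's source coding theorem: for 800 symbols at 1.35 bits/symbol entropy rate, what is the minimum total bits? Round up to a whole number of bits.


Minimum bits >= n * H = 800 * 1.35 = 1080.0, rounded up to a whole number of bits = 1080

1080 bits


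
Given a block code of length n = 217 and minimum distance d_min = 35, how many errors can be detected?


Detection capability = d_min - 1 = 35 - 1 = 34

34 errors


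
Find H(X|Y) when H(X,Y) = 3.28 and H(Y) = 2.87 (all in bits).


H(X|Y) = H(X,Y) - H(Y) = 3.28 - 2.87 = 0.41

0.41 bits


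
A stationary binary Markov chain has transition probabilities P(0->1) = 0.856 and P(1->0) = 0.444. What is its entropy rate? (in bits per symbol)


Stationary distribution: pi_0 = p10/(p01+p10) = 0.3415, pi_1 = 0.6585. Entropy rate H' = pi_0*H(p01) + pi_1*H(p10) = 0.3415*0.5946 + 0.6585*0.9909 = 0.8556

0.8556 bits/symbol


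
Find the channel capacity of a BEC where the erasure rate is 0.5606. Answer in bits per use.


C = 1 - epsilon = 1 - 0.5606 = 0.4394

0.4394 bits


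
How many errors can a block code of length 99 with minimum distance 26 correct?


Correction capability = floor((d-1)/2) = floor((26-1)/2) = 12

12 errors


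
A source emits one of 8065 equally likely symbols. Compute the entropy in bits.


H = log2(n) = log2(8065) = 12.9775

12.9775 bits


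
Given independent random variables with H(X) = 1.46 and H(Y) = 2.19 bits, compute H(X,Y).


For independent variables, H(X,Y) = H(X) + H(Y) = 1.46 + 2.19 = 3.65

3.65 bits


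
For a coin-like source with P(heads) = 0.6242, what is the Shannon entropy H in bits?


H = -p*log2(p) - (1-p)*log2(1-p). -0.6242*log2(0.6242) = 0.424406; -0.3758*log2(0.3758) = 0.530616. H = 0.424406 + 0.530616 = 0.955

0.955 bits


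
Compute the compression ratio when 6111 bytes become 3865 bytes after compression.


Ratio = original / compressed = 6111 / 3865 = 1.5811

1.5811


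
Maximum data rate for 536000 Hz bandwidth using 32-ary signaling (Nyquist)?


Rate = 2 * B * log2(M) = 2 * 536000 * 5.0 = 5360000.0

5360000.0 bps


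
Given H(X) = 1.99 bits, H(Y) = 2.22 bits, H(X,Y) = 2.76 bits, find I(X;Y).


I(X;Y) = H(X) + H(Y) - H(X,Y) = 1.99 + 2.22 - 2.76 = 1.45

1.45 bits


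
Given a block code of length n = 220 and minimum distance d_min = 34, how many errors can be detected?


Detection capability = d_min - 1 = 34 - 1 = 33

33 errors


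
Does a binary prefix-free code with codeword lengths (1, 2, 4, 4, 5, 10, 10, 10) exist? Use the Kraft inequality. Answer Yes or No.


Kraft sum = sum(2^(-l_i)) = 0.9092, need <= 1. Result: satisfied (a binary prefix-free code with these lengths exists)

Yes


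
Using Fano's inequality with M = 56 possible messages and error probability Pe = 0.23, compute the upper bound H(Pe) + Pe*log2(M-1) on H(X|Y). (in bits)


H(Pe) = -Pe*log2(Pe) - (1-Pe)*log2(1-Pe) = -0.23*log2(0.23) - 0.77*log2(0.77) = 0.487668 + 0.290344 = 0.778. Pe*log2(M-1) = 0.23*log2(55) = 1.329713. Bound = H(Pe) + Pe*log2(M-1) = 0.487668 + 0.290344 + 1.329713 = 2.1077

2.1077 bits


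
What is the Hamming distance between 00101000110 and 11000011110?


Count differing positions: ^ ^ ^ . ^ . ^ ^ . . . = 6 differences

6


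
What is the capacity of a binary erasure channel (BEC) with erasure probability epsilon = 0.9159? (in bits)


C = 1 - epsilon = 1 - 0.9159 = 0.0841

0.0841 bits


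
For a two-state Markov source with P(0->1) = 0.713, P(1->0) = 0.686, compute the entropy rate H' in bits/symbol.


Stationary distribution: pi_0 = p10/(p01+p10) = 0.4904, pi_1 = 0.5096. Entropy rate H' = pi_0*H(p01) + pi_1*H(p10) = 0.4904*0.8648 + 0.5096*0.8977 = 0.8816

0.8816 bits/symbol


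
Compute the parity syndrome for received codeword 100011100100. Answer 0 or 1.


Syndrome = XOR of all bits = 1 XOR 0 XOR 0 XOR 0 XOR 1 XOR 1 XOR 1 XOR 0 XOR 0 XOR 1 XOR 0 XOR 0 = 1

1


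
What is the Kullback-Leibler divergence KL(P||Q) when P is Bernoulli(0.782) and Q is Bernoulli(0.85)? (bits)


KL = p*log2(p/q) + (1-p)*log2((1-p)/(1-q)) = 0.782*log2(0.782/0.85) + 0.218*log2(0.218/0.15) = 0.0235

0.0235 bits


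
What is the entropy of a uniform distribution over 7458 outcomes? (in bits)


H = log2(n) = log2(7458) = 12.8646

12.8646 bits


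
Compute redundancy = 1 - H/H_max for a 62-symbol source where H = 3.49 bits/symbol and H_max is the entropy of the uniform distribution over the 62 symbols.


H_max = log2(K) = log2(62) = 5.9542 bits/symbol. Redundancy = 1 - H/H_max = 1 - 3.49/5.9542 = 1 - 0.5861 = 0.4139

0.4139


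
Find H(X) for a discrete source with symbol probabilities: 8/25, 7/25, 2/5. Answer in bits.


H = -sum(p_i * log2(p_i)). Terms: -(8/25)*log2(8/25) = 0.526034; -(7/25)*log2(7/25) = 0.514220; -(2/5)*log2(2/5) = 0.528771. H = 0.526034 + 0.514220 + 0.528771 = 1.569

1.569 bits


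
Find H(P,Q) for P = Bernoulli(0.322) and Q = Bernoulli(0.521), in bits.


H(P,Q) = -p*log2(q) - (1-p)*log2(1-q). -0.322*log2(0.521) = 0.302888; -0.678*log2(0.479) = 0.719970. H(P,Q) = 0.302888 + 0.719970 = 1.0229

1.0229 bits


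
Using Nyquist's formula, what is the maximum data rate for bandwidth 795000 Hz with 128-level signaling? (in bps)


Rate = 2 * B * log2(M) = 2 * 795000 * 7.0 = 11130000.0

11130000.0 bps


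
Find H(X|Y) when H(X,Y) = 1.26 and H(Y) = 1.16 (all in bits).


H(X|Y) = H(X,Y) - H(Y) = 1.26 - 1.16 = 0.1

0.1 bits


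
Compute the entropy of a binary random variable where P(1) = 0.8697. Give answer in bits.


H = -p*log2(p) - (1-p)*log2(1-p). -0.8697*log2(0.8697) = 0.175167; -0.1303*log2(0.1303) = 0.383094. H = 0.175167 + 0.383094 = 0.5583

0.5583 bits


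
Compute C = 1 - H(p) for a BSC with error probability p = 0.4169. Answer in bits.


H(p) = -p*log2(p) - (1-p)*log2(1-p) = -0.4169*log2(0.4169) - 0.5831*log2(0.5831) = 0.526222 + 0.453760 = 0.98. C = 1 - H(p) = 1 - 0.98 = 0.02

0.02 bits


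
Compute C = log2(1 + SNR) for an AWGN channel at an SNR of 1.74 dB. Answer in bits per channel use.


SNR_linear = 10^(1.74/10) = 1.4928; C = log2(1 + SNR_linear) = log2(1 + 1.4928) = 1.3178

1.3178 bits/channel use


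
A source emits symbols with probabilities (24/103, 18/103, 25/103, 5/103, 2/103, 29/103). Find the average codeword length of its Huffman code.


Huffman construction (repeatedly merge the two least-probable nodes; each merge adds 1 bit to every symbol beneath it): 2/103 + 5/103 = 7/103; 7/103 + 18/103 = 25/103; 24/103 + 25/103 = 49/103; 25/103 + 29/103 = 54/103; 49/103 + 54/103 = 1. Resulting codeword lengths (in the order the probabilities were given): (2, 3, 2, 4, 4, 2). L_avg = sum(p_i * l_i) = 24/103*2 + 18/103*3 + 25/103*2 + 5/103*4 + 2/103*4 + 29/103*2 = 238/103 = 2.3107

2.3107 bits


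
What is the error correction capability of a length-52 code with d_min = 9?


Correction capability = floor((d-1)/2) = floor((9-1)/2) = 4

4 errors


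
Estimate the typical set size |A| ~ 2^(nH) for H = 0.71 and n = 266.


log2|A_typical| = nH = 266 * 0.71 = 188.86, so |A_typical| ~ 2^188.86 = 7.121e+56

7.121e+56


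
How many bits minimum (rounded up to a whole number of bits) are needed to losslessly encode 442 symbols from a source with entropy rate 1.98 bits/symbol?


Minimum bits >= n * H = 442 * 1.98 = 875.16, rounded up to a whole number of bits = 876

876 bits


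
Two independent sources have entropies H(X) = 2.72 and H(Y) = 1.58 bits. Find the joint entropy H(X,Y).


For independent variables, H(X,Y) = H(X) + H(Y) = 2.72 + 1.58 = 4.3

4.3 bits


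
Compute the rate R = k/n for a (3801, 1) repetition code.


Rate = k/n = 1/3801

1/3801


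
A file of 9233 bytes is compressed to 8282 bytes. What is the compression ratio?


Ratio = original / compressed = 9233 / 8282 = 1.1148

1.1148


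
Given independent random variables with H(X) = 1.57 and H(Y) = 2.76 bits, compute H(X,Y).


For independent variables, H(X,Y) = H(X) + H(Y) = 1.57 + 2.76 = 4.33

4.33 bits


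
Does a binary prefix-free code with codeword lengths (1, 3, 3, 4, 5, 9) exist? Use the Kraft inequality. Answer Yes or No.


Kraft sum = sum(2^(-l_i)) = 0.8457, need <= 1. Result: satisfied (a binary prefix-free code with these lengths exists)

Yes


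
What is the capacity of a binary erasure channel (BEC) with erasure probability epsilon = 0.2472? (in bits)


C = 1 - epsilon = 1 - 0.2472 = 0.7528

0.7528 bits


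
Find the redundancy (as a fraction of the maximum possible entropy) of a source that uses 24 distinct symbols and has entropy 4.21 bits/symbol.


H_max = log2(K) = log2(24) = 4.585 bits/symbol. Redundancy = 1 - H/H_max = 1 - 4.21/4.585 = 1 - 0.9182 = 0.0818

0.0818


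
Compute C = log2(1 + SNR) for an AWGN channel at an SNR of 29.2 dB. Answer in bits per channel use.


SNR_linear = 10^(29.2/10) = 831.7638; C = log2(1 + SNR_linear) = log2(1 + 831.7638) = 9.7018

9.7018 bits/channel use


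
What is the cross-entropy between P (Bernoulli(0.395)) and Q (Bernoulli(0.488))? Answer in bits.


H(P,Q) = -p*log2(q) - (1-p)*log2(1-q). -0.395*log2(0.488) = 0.408844; -0.605*log2(0.512) = 0.584299. H(P,Q) = 0.408844 + 0.584299 = 0.9931

0.9931 bits


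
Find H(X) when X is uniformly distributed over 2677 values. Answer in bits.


H = log2(n) = log2(2677) = 11.3864

11.3864 bits


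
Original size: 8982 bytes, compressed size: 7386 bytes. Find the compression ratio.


Ratio = original / compressed = 8982 / 7386 = 1.2161

1.2161


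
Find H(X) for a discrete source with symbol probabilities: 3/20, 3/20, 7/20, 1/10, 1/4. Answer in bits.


H = -sum(p_i * log2(p_i)). Terms: -(3/20)*log2(3/20) = 0.410545; -(3/20)*log2(3/20) = 0.410545; -(7/20)*log2(7/20) = 0.530101; -(1/10)*log2(1/10) = 0.332193; -(1/4)*log2(1/4) = 0.500000. H = 0.410545 + 0.410545 + 0.530101 + 0.332193 + 0.500000 = 2.1834

2.1834 bits


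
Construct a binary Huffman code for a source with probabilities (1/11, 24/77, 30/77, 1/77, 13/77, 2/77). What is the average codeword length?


Huffman construction (repeatedly merge the two least-probable nodes; each merge adds 1 bit to every symbol beneath it): 1/77 + 2/77 = 3/77; 3/77 + 1/11 = 10/77; 10/77 + 13/77 = 23/77; 23/77 + 24/77 = 47/77; 30/77 + 47/77 = 1. Resulting codeword lengths (in the order the probabilities were given): (4, 2, 1, 5, 3, 5). L_avg = sum(p_i * l_i) = 1/11*4 + 24/77*2 + 30/77*1 + 1/77*5 + 13/77*3 + 2/77*5 = 160/77 = 2.0779

2.0779 bits


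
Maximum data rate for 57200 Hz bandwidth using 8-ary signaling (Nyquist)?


Rate = 2 * B * log2(M) = 2 * 57200 * 3.0 = 343200.0

343200.0 bps


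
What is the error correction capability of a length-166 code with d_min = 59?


Correction capability = floor((d-1)/2) = floor((59-1)/2) = 29

29 errors


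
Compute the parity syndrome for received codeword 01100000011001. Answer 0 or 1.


Syndrome = XOR of all bits = 0 XOR 1 XOR 1 XOR 0 XOR 0 XOR 0 XOR 0 XOR 0 XOR 0 XOR 1 XOR 1 XOR 0 XOR 0 XOR 1 = 1

1


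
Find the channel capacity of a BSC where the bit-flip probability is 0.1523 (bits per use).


H(p) = -p*log2(p) - (1-p)*log2(1-p) = -0.1523*log2(0.1523) - 0.8477*log2(0.8477) = 0.413496 + 0.202070 = 0.6156. C = 1 - H(p) = 1 - 0.6156 = 0.3844

0.3844 bits


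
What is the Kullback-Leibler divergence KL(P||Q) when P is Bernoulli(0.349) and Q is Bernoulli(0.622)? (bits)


KL = p*log2(p/q) + (1-p)*log2((1-p)/(1-q)) = 0.349*log2(0.349/0.622) + 0.651*log2(0.651/0.378) = 0.2196

0.2196 bits


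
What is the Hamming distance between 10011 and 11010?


Count differing positions: . ^ . . ^ = 2 differences

2


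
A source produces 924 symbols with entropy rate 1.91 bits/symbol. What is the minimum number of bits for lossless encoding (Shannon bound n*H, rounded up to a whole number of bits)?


Minimum bits >= n * H = 924 * 1.91 = 1764.84, rounded up to a whole number of bits = 1765

1765 bits


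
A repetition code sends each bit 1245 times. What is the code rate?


Rate = k/n = 1/1245

1/1245


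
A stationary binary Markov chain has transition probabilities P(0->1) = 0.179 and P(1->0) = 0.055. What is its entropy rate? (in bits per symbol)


Stationary distribution: pi_0 = p10/(p01+p10) = 0.235, pi_1 = 0.765. Entropy rate H' = pi_0*H(p01) + pi_1*H(p10) = 0.235*0.6779 + 0.765*0.3073 = 0.3944

0.3944 bits/symbol


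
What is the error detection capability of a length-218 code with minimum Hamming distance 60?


Detection capability = d_min - 1 = 60 - 1 = 59

59 errors


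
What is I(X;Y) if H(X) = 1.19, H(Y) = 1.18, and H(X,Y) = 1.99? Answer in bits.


I(X;Y) = H(X) + H(Y) - H(X,Y) = 1.19 + 1.18 - 1.99 = 0.38

0.38 bits


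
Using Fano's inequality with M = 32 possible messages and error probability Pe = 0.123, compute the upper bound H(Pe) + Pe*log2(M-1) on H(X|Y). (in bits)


H(Pe) = -Pe*log2(Pe) - (1-Pe)*log2(1-Pe) = -0.123*log2(0.123) - 0.877*log2(0.877) = 0.371862 + 0.166061 = 0.5379. Pe*log2(M-1) = 0.123*log2(31) = 0.609366. Bound = H(Pe) + Pe*log2(M-1) = 0.371862 + 0.166061 + 0.609366 = 1.1473

1.1473 bits


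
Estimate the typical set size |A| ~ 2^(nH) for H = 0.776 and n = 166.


log2|A_typical| = nH = 166 * 0.776 = 128.816, so |A_typical| ~ 2^128.816 = 5.991e+38

5.991e+38


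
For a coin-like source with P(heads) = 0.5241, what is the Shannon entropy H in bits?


H = -p*log2(p) - (1-p)*log2(1-p). -0.5241*log2(0.5241) = 0.488506; -0.4759*log2(0.4759) = 0.509817. H = 0.488506 + 0.509817 = 0.9983

0.9983 bits


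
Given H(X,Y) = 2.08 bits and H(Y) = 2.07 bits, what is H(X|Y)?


H(X|Y) = H(X,Y) - H(Y) = 2.08 - 2.07 = 0.01

0.01 bits


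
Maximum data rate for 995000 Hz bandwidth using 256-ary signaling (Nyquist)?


Rate = 2 * B * log2(M) = 2 * 995000 * 8.0 = 15920000.0

15920000.0 bps


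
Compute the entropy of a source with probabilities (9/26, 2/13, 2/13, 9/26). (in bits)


H = -sum(p_i * log2(p_i)). Terms: -(9/26)*log2(9/26) = 0.529794; -(2/13)*log2(2/13) = 0.415452; -(2/13)*log2(2/13) = 0.415452; -(9/26)*log2(9/26) = 0.529794. H = 0.529794 + 0.415452 + 0.415452 + 0.529794 = 1.8905

1.8905 bits


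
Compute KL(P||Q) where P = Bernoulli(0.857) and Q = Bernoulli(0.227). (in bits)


KL = p*log2(p/q) + (1-p)*log2((1-p)/(1-q)) = 0.857*log2(0.857/0.227) + 0.143*log2(0.143/0.773) = 1.2944

1.2944 bits


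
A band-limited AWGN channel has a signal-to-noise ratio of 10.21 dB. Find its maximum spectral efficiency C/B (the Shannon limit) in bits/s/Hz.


SNR_linear = 10^(10.21/10) = 10.4954; C/B = log2(1 + SNR_linear) = log2(1 + 10.4954) = 3.523

3.523 bits/s/Hz


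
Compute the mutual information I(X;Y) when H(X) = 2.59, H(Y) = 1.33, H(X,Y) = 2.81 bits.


I(X;Y) = H(X) + H(Y) - H(X,Y) = 2.59 + 1.33 - 2.81 = 1.11

1.11 bits


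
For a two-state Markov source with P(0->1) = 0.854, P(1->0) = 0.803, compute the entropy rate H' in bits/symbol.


Stationary distribution: pi_0 = p10/(p01+p10) = 0.4846, pi_1 = 0.5154. Entropy rate H' = pi_0*H(p01) + pi_1*H(p10) = 0.4846*0.5997 + 0.5154*0.7159 = 0.6596

0.6596 bits/symbol


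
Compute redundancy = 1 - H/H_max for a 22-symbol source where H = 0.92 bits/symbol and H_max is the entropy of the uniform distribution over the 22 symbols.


H_max = log2(K) = log2(22) = 4.4594 bits/symbol. Redundancy = 1 - H/H_max = 1 - 0.92/4.4594 = 1 - 0.2063 = 0.7937

0.7937


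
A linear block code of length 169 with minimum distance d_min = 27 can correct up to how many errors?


Correction capability = floor((d-1)/2) = floor((27-1)/2) = 13

13 errors


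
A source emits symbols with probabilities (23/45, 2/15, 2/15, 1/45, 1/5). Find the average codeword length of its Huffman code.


Huffman construction (repeatedly merge the two least-probable nodes; each merge adds 1 bit to every symbol beneath it): 1/45 + 2/15 = 7/45; 2/15 + 7/45 = 13/45; 1/5 + 13/45 = 22/45; 22/45 + 23/45 = 1. Resulting codeword lengths (in the order the probabilities were given): (1, 4, 3, 4, 2). L_avg = sum(p_i * l_i) = 23/45*1 + 2/15*4 + 2/15*3 + 1/45*4 + 1/5*2 = 29/15 = 1.9333

1.9333 bits


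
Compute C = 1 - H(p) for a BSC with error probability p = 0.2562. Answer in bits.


H(p) = -p*log2(p) - (1-p)*log2(1-p) = -0.2562*log2(0.2562) - 0.7438*log2(0.7438) = 0.503345 + 0.317613 = 0.821. C = 1 - H(p) = 1 - 0.821 = 0.179

0.179 bits


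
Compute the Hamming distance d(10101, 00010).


Count differing positions: ^ . ^ ^ ^ = 4 differences

4


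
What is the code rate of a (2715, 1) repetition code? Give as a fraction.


Rate = k/n = 1/2715

1/2715


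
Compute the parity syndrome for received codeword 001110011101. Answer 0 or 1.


Syndrome = XOR of all bits = 0 XOR 0 XOR 1 XOR 1 XOR 1 XOR 0 XOR 0 XOR 1 XOR 1 XOR 1 XOR 0 XOR 1 = 1

1


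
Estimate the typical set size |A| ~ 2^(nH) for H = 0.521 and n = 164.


log2|A_typical| = nH = 164 * 0.521 = 85.444, so |A_typical| ~ 2^85.444 = 5.263e+25

5.263e+25


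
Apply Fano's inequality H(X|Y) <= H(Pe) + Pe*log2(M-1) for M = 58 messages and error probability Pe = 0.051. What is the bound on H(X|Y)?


H(Pe) = -Pe*log2(Pe) - (1-Pe)*log2(1-Pe) = -0.051*log2(0.051) - 0.949*log2(0.949) = 0.218961 + 0.071668 = 0.2906. Pe*log2(M-1) = 0.051*log2(57) = 0.297477. Bound = H(Pe) + Pe*log2(M-1) = 0.218961 + 0.071668 + 0.297477 = 0.5881

0.5881 bits


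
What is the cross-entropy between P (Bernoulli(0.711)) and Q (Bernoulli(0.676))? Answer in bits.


H(P,Q) = -p*log2(q) - (1-p)*log2(1-q). -0.711*log2(0.676) = 0.401647; -0.289*log2(0.324) = 0.469895. H(P,Q) = 0.401647 + 0.469895 = 0.8715

0.8715 bits


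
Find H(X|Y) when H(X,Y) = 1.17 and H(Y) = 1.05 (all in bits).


H(X|Y) = H(X,Y) - H(Y) = 1.17 - 1.05 = 0.12

0.12 bits


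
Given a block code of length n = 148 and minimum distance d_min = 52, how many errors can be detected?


Detection capability = d_min - 1 = 52 - 1 = 51

51 errors


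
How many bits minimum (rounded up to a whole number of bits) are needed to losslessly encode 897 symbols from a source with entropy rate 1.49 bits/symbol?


Minimum bits >= n * H = 897 * 1.49 = 1336.53, rounded up to a whole number of bits = 1337

1337 bits


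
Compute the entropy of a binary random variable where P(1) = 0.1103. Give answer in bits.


H = -p*log2(p) - (1-p)*log2(1-p). -0.1103*log2(0.1103) = 0.350809; -0.8897*log2(0.8897) = 0.150012. H = 0.350809 + 0.150012 = 0.5008

0.5008 bits


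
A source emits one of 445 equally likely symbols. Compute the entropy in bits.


H = log2(n) = log2(445) = 8.7977

8.7977 bits


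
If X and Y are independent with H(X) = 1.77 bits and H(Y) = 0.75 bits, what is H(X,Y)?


For independent variables, H(X,Y) = H(X) + H(Y) = 1.77 + 0.75 = 2.52

2.52 bits


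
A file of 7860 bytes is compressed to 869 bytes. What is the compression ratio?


Ratio = original / compressed = 7860 / 869 = 9.0449

9.0449


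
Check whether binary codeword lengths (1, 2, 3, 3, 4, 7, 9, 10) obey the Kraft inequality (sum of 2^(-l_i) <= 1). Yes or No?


Kraft sum = sum(2^(-l_i)) = 1.0732, need <= 1. Result: violated (a binary prefix-free code with these lengths cannot exist)

No


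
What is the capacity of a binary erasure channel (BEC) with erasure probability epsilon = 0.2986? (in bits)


C = 1 - epsilon = 1 - 0.2986 = 0.7014

0.7014 bits


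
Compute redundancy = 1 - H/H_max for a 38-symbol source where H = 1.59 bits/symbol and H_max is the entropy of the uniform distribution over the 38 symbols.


H_max = log2(K) = log2(38) = 5.2479 bits/symbol. Redundancy = 1 - H/H_max = 1 - 1.59/5.2479 = 1 - 0.303 = 0.697

0.697


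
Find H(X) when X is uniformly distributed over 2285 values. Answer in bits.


H = log2(n) = log2(2285) = 11.158

11.158 bits


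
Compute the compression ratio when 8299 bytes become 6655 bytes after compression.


Ratio = original / compressed = 8299 / 6655 = 1.247

1.247


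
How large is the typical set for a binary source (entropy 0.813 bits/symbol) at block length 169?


log2|A_typical| = nH = 169 * 0.813 = 137.397, so |A_typical| ~ 2^137.397 = 2.294e+41

2.294e+41


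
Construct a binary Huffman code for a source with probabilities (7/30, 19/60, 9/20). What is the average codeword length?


Huffman construction (repeatedly merge the two least-probable nodes; each merge adds 1 bit to every symbol beneath it): 7/30 + 19/60 = 11/20; 9/20 + 11/20 = 1. Resulting codeword lengths (in the order the probabilities were given): (2, 2, 1). L_avg = sum(p_i * l_i) = 7/30*2 + 19/60*2 + 9/20*1 = 31/20 = 1.55

1.55 bits


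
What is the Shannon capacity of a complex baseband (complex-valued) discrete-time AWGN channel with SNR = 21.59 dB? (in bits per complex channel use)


SNR_linear = 10^(21.59/10) = 144.2115; C = log2(1 + SNR_linear) = log2(1 + 144.2115) = 7.182

7.182 bits/channel use


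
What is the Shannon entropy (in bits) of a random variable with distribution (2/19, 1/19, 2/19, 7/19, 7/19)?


H = -sum(p_i * log2(p_i)). Terms: -(2/19)*log2(2/19) = 0.341887; -(1/19)*log2(1/19) = 0.223575; -(2/19)*log2(2/19) = 0.341887; -(7/19)*log2(7/19) = 0.530737; -(7/19)*log2(7/19) = 0.530737. H = 0.341887 + 0.223575 + 0.341887 + 0.530737 + 0.530737 = 1.9688

1.9688 bits


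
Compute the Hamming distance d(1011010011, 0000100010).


Count differing positions: ^ . ^ ^ ^ ^ . . . ^ = 6 differences

6


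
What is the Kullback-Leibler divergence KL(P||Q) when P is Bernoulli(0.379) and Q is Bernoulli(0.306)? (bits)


KL = p*log2(p/q) + (1-p)*log2((1-p)/(1-q)) = 0.379*log2(0.379/0.306) + 0.621*log2(0.621/0.694) = 0.0174

0.0174 bits


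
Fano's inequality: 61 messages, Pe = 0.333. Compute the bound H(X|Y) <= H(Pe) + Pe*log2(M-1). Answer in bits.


H(Pe) = -Pe*log2(Pe) - (1-Pe)*log2(1-Pe) = -0.333*log2(0.333) - 0.667*log2(0.667) = 0.528273 + 0.389689 = 0.918. Pe*log2(M-1) = 0.333*log2(60) = 1.966995. Bound = H(Pe) + Pe*log2(M-1) = 0.528273 + 0.389689 + 1.966995 = 2.885

2.885 bits


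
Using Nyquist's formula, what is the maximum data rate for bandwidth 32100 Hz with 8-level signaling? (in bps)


Rate = 2 * B * log2(M) = 2 * 32100 * 3.0 = 192600.0

192600.0 bps


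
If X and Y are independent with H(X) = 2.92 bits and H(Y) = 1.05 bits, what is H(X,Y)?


For independent variables, H(X,Y) = H(X) + H(Y) = 2.92 + 1.05 = 3.97

3.97 bits


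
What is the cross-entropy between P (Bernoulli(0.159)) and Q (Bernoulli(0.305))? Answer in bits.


H(P,Q) = -p*log2(q) - (1-p)*log2(1-q). -0.159*log2(0.305) = 0.272386; -0.841*log2(0.695) = 0.441454. H(P,Q) = 0.272386 + 0.441454 = 0.7138

0.7138 bits


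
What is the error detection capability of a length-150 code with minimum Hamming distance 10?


Detection capability = d_min - 1 = 10 - 1 = 9

9 errors


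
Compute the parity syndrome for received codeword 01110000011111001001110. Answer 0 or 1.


Syndrome = XOR of all bits = 0 XOR 1 XOR 1 XOR 1 XOR 0 XOR 0 XOR 0 XOR 0 XOR 0 XOR 1 XOR 1 XOR 1 XOR 1 XOR 1 XOR 0 XOR 0 XOR 1 XOR 0 XOR 0 XOR 1 XOR 1 XOR 1 XOR 0 = 0

0


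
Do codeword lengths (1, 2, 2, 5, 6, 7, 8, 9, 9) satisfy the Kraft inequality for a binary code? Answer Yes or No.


Kraft sum = sum(2^(-l_i)) = 1.0625, need <= 1. Result: violated (a binary prefix-free code with these lengths cannot exist)

No


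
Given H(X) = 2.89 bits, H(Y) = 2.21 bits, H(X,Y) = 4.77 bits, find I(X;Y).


I(X;Y) = H(X) + H(Y) - H(X,Y) = 2.89 + 2.21 - 4.77 = 0.33

0.33 bits


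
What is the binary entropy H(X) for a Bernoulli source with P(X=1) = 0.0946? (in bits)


H = -p*log2(p) - (1-p)*log2(1-p). -0.0946*log2(0.0946) = 0.321831; -0.9054*log2(0.9054) = 0.129810. H = 0.321831 + 0.129810 = 0.4516

0.4516 bits


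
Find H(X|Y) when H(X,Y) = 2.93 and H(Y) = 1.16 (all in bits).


H(X|Y) = H(X,Y) - H(Y) = 2.93 - 1.16 = 1.77

1.77 bits


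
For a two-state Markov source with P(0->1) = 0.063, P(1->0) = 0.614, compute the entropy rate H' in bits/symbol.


Stationary distribution: pi_0 = p10/(p01+p10) = 0.9069, pi_1 = 0.0931. Entropy rate H' = pi_0*H(p01) + pi_1*H(p10) = 0.9069*0.3392 + 0.0931*0.9622 = 0.3972

0.3972 bits/symbol


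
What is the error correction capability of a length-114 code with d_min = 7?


Correction capability = floor((d-1)/2) = floor((7-1)/2) = 3

3 errors


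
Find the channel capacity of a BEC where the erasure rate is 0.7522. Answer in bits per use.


C = 1 - epsilon = 1 - 0.7522 = 0.2478

0.2478 bits


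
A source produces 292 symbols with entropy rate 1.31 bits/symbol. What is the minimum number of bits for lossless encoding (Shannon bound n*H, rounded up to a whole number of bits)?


Minimum bits >= n * H = 292 * 1.31 = 382.52, rounded up to a whole number of bits = 383

383 bits


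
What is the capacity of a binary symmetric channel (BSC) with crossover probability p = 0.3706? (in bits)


H(p) = -p*log2(p) - (1-p)*log2(1-p) = -0.3706*log2(0.3706) - 0.6294*log2(0.6294) = 0.530723 + 0.420408 = 0.9511. C = 1 - H(p) = 1 - 0.9511 = 0.0489

0.0489 bits


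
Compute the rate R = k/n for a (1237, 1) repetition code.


Rate = k/n = 1/1237

1/1237


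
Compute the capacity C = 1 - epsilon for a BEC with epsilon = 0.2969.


C = 1 - epsilon = 1 - 0.2969 = 0.7031

0.7031 bits


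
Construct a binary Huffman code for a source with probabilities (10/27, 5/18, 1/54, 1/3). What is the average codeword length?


Huffman construction (repeatedly merge the two least-probable nodes; each merge adds 1 bit to every symbol beneath it): 1/54 + 5/18 = 8/27; 8/27 + 1/3 = 17/27; 10/27 + 17/27 = 1. Resulting codeword lengths (in the order the probabilities were given): (1, 3, 3, 2). L_avg = sum(p_i * l_i) = 10/27*1 + 5/18*3 + 1/54*3 + 1/3*2 = 52/27 = 1.9259

1.9259 bits


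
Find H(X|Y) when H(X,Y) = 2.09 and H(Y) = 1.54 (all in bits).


H(X|Y) = H(X,Y) - H(Y) = 2.09 - 1.54 = 0.55

0.55 bits


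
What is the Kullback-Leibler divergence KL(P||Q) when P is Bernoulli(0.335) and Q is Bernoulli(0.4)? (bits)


KL = p*log2(p/q) + (1-p)*log2((1-p)/(1-q)) = 0.335*log2(0.335/0.4) + 0.665*log2(0.665/0.6) = 0.013

0.013 bits


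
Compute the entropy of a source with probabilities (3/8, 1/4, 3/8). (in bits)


H = -sum(p_i * log2(p_i)). Terms: -(3/8)*log2(3/8) = 0.530639; -(1/4)*log2(1/4) = 0.500000; -(3/8)*log2(3/8) = 0.530639. H = 0.530639 + 0.500000 + 0.530639 = 1.5613

1.5613 bits


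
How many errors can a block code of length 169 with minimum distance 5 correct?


Correction capability = floor((d-1)/2) = floor((5-1)/2) = 2

2 errors


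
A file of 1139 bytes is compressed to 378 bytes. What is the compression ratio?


Ratio = original / compressed = 1139 / 378 = 3.0132

3.0132


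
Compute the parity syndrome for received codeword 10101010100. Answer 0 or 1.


Syndrome = XOR of all bits = 1 XOR 0 XOR 1 XOR 0 XOR 1 XOR 0 XOR 1 XOR 0 XOR 1 XOR 0 XOR 0 = 1

1


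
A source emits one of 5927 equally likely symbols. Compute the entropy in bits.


H = log2(n) = log2(5927) = 12.5331

12.5331 bits


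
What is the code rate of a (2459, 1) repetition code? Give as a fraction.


Rate = k/n = 1/2459

1/2459


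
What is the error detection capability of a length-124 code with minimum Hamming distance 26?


Detection capability = d_min - 1 = 26 - 1 = 25

25 errors


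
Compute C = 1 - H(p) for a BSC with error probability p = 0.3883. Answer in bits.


H(p) = -p*log2(p) - (1-p)*log2(1-p) = -0.3883*log2(0.3883) - 0.6117*log2(0.6117) = 0.529935 + 0.433759 = 0.9637. C = 1 - H(p) = 1 - 0.9637 = 0.0363

0.0363 bits


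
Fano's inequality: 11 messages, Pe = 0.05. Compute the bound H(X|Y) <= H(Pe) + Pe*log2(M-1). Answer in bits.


H(Pe) = -Pe*log2(Pe) - (1-Pe)*log2(1-Pe) = -0.05*log2(0.05) - 0.95*log2(0.95) = 0.216096 + 0.070301 = 0.2864. Pe*log2(M-1) = 0.05*log2(10) = 0.166096. Bound = H(Pe) + Pe*log2(M-1) = 0.216096 + 0.070301 + 0.166096 = 0.4525

0.4525 bits


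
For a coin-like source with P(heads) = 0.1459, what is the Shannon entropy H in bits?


H = -p*log2(p) - (1-p)*log2(1-p). -0.1459*log2(0.1459) = 0.405157; -0.8541*log2(0.8541) = 0.194327. H = 0.405157 + 0.194327 = 0.5995

0.5995 bits


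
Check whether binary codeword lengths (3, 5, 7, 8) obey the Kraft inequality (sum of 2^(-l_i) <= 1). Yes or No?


Kraft sum = sum(2^(-l_i)) = 0.168, need <= 1. Result: satisfied (a binary prefix-free code with these lengths exists)

Yes


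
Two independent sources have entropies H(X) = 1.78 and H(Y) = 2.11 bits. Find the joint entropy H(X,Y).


For independent variables, H(X,Y) = H(X) + H(Y) = 1.78 + 2.11 = 3.89

3.89 bits


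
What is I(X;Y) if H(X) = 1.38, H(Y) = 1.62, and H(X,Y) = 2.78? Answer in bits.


I(X;Y) = H(X) + H(Y) - H(X,Y) = 1.38 + 1.62 - 2.78 = 0.22

0.22 bits


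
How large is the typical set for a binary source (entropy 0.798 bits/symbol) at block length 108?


log2|A_typical| = nH = 108 * 0.798 = 86.184, so |A_typical| ~ 2^86.184 = 8.790e+25

8.790e+25


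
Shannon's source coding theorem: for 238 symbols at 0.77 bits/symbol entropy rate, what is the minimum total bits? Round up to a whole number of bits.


Minimum bits >= n * H = 238 * 0.77 = 183.26, rounded up to a whole number of bits = 184

184 bits


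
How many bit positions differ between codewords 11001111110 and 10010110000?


Count differing positions: . ^ . ^ ^ . . ^ ^ ^ . = 6 differences

6


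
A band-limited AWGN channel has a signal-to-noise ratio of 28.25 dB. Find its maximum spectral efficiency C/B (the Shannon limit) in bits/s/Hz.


SNR_linear = 10^(28.25/10) = 668.3439; C/B = log2(1 + SNR_linear) = log2(1 + 668.3439) = 9.3866

9.3866 bits/s/Hz


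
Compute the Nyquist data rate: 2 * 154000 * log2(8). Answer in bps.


Rate = 2 * B * log2(M) = 2 * 154000 * 3.0 = 924000.0

924000.0 bps


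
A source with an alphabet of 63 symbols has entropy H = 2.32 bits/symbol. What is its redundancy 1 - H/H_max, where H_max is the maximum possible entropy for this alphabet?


H_max = log2(K) = log2(63) = 5.9773 bits/symbol. Redundancy = 1 - H/H_max = 1 - 2.32/5.9773 = 1 - 0.3881 = 0.6119

0.6119


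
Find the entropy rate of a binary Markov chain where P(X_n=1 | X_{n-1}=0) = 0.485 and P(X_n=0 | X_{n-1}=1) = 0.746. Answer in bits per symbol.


Stationary distribution: pi_0 = p10/(p01+p10) = 0.606, pi_1 = 0.394. Entropy rate H' = pi_0*H(p01) + pi_1*H(p10) = 0.606*0.9994 + 0.394*0.8176 = 0.9277

0.9277 bits/symbol


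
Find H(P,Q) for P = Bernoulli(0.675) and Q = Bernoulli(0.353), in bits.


H(P,Q) = -p*log2(q) - (1-p)*log2(1-q). -0.675*log2(0.353) = 1.014025; -0.325*log2(0.647) = 0.204153. H(P,Q) = 1.014025 + 0.204153 = 1.2182

1.2182 bits


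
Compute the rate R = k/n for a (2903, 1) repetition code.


Rate = k/n = 1/2903

1/2903


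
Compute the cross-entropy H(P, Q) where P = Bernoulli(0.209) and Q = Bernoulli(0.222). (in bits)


H(P,Q) = -p*log2(q) - (1-p)*log2(1-q). -0.209*log2(0.222) = 0.453816; -0.791*log2(0.778) = 0.286467. H(P,Q) = 0.453816 + 0.286467 = 0.7403

0.7403 bits


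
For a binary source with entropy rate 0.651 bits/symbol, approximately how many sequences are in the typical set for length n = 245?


log2|A_typical| = nH = 245 * 0.651 = 159.495, so |A_typical| ~ 2^159.495 = 1.030e+48

1.030e+48


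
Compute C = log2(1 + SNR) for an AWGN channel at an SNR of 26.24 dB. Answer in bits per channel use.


SNR_linear = 10^(26.24/10) = 420.7266; C = log2(1 + SNR_linear) = log2(1 + 420.7266) = 8.7202

8.7202 bits/channel use


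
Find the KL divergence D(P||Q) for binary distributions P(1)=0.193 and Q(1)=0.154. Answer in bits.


KL = p*log2(p/q) + (1-p)*log2((1-p)/(1-q)) = 0.193*log2(0.193/0.154) + 0.807*log2(0.807/0.846) = 0.0079

0.0079 bits


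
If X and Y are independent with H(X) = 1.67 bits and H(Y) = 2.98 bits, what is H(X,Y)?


For independent variables, H(X,Y) = H(X) + H(Y) = 1.67 + 2.98 = 4.65

4.65 bits


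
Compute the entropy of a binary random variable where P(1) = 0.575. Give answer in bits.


H = -p*log2(p) - (1-p)*log2(1-p). -0.575*log2(0.575) = 0.459061; -0.425*log2(0.425) = 0.524648. H = 0.459061 + 0.524648 = 0.9837

0.9837 bits
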